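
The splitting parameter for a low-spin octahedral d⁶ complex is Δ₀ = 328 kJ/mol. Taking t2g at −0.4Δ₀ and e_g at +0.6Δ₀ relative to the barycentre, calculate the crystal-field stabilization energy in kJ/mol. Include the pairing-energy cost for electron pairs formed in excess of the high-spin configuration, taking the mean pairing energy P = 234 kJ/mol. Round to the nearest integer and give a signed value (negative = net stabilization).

-319

Electron filling gives t2g^6 e_g^0.
Orbital CFSE = 6(-0.4) + 0(0.6) = -2.4Δ₀ = -2.4 × 328 = -787 kJ/mol.
Relative to high-spin t2g^4 e_g^2 (1 paired), the low-spin configuration has 2 additional pairs, contributing +2 × 234 = +468 kJ/mol.
Overall CFSE = -787 + 468 = -319 kJ/mol.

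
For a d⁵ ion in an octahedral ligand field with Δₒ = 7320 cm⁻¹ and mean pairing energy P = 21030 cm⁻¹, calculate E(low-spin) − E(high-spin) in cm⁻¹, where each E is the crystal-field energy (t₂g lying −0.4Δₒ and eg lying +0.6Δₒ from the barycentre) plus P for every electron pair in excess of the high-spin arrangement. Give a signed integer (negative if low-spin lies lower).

In the high-spin limit (t₂g³ eg²) the orbital term is 0.0Δₒ = 0 cm⁻¹, with no excess pairing.
Low-spin: t₂g⁵ eg⁰, orbital CFSE = -2.0Δₒ = -14640 cm⁻¹; plus 2 excess pairs × P = +42060 cm⁻¹; total 27420 cm⁻¹.
Thus E(LS) − E(HS) = 27420 cm⁻¹.

27420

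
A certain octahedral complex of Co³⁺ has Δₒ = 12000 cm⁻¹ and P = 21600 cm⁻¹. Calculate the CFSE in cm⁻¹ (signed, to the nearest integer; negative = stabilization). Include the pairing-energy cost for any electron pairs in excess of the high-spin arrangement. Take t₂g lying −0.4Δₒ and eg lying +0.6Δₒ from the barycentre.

Co³⁺: group 9, so d-count = 9 − 3 = 6.
With Δₒ < P the complex is high-spin.
Filling d⁶ accordingly: t₂g⁴ eg².
Orbital CFSE = -0.4Δₒ = -0.4 × 12000 = -4800 cm⁻¹.
High-spin has no excess pairs, so no pairing correction applies.

-4800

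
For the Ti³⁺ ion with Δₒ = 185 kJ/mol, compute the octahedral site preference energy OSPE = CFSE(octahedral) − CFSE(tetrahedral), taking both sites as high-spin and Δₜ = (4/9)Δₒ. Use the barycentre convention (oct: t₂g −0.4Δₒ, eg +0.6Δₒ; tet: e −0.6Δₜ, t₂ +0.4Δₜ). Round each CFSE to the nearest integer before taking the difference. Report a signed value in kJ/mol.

-25

Ti is in group 4, so Ti³⁺ is d¹ (4 − 3 = 1).
Octahedral (high-spin): t₂g¹ eg⁰, CFSE = 1(−0.4) + 0(+0.6) = -0.4Δₒ = -0.4 × 185 = -74 kJ/mol.
Tetrahedral: e¹ t₂⁰, CFSE = 1(−0.6) + 0(+0.4) = -0.6Δₜ = -0.6 × (4/9) × 185 = -49 kJ/mol.
OSPE = -74 − (-49) = -25 kJ/mol.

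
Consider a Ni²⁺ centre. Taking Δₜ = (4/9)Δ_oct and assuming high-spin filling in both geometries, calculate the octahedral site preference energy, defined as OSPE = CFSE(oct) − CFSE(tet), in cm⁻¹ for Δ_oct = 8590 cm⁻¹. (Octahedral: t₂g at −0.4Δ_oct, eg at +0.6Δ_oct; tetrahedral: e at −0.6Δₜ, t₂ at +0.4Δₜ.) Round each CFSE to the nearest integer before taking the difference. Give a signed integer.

-7254

Ni is in group 10, so Ni²⁺ is d⁸ (10 − 2 = 8).
In an octahedral site d⁸ (HS) is t₂g⁶ eg², giving CFSE(oct) = -1.2Δ_oct = -10308 cm⁻¹.
Tetrahedral e⁴ t₂⁴ gives -0.8Δₜ = -0.8 × (4/9) × 8590 = -3054 cm⁻¹.
OSPE = CFSE(oct) − CFSE(tet) = -10308 − (-3054) = -7254 cm⁻¹.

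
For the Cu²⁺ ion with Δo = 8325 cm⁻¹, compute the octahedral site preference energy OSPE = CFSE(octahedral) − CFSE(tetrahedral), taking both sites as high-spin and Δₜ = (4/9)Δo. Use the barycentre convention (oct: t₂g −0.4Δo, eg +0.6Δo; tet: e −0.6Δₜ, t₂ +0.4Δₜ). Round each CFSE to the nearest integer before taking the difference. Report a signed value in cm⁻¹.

-3515

Cu²⁺: group 11, so d-count = 11 − 2 = 9.
Octahedral high-spin t2g^6 e_g^3: CFSE = -0.6 × 8325 = -4995 cm⁻¹.
Tetrahedral: e^4 t2^5, CFSE = 4(−0.6) + 5(+0.4) = -0.4Δₜ = -0.4 × (4/9) × 8325 = -1480 cm⁻¹.
Subtracting, OSPE = -4995 − (-1480) = -3515 cm⁻¹.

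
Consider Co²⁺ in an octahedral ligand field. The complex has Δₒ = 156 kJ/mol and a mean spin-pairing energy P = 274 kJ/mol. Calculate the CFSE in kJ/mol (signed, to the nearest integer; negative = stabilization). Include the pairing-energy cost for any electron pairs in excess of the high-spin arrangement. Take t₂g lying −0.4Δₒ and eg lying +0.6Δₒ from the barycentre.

Group 9 minus oxidation state +2 gives a d⁷ configuration for Co²⁺.
Since Δₒ = 156 kJ/mol < P = 274 kJ/mol, the complex adopts the high-spin configuration.
Configuration: t₂g⁵ eg².
Orbital CFSE = -0.8Δₒ = -0.8 × 156 = -125 kJ/mol.
High-spin has no excess pairs, so no pairing correction applies.

-125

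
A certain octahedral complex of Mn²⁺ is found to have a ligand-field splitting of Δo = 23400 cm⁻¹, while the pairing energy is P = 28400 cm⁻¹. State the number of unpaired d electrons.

Group 7 minus oxidation state +2 gives a d⁵ configuration for Mn²⁺.
Since Δo = 23400 cm⁻¹ < P = 28400 cm⁻¹, the complex adopts the high-spin configuration.
Filling d⁵ accordingly: t₂g³ eg².
Unpaired electrons: 5.

5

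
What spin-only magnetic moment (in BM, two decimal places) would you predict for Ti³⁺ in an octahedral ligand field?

Group 4 minus oxidation state +3 gives a d¹ configuration for Ti³⁺.
For octahedral d¹ the high- and low-spin configurations coincide.
Configuration: t2g^1 e_g^0 → 1 unpaired electron.
μ(spin-only) = √[1(1+2)] = √3 ≈ 1.73 BM.

1.73 BM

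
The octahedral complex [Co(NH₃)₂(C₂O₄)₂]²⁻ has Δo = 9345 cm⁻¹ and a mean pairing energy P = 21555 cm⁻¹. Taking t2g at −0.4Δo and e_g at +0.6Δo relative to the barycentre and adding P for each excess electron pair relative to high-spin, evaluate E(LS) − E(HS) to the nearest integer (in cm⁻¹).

Ligand charges: 2×(+0) from NH₃ and 2×(-2) from C₂O₄²⁻ sum to -4; with overall charge -2, Co is +2.
Co²⁺: group 9, so d-count = 9 − 2 = 7.
High-spin d⁷ fills as t2g^5 e_g^2 with CFSE 5(−0.4) + 2(+0.6) = -0.8Δo = -7476 cm⁻¹.
For low-spin the configuration is t2g^6 e_g^1: orbital energy -1.8 × 9345 = -16821 cm⁻¹, and 1 additional pair relative to high-spin adds 21555 cm⁻¹, giving 4734 cm⁻¹.
E(LS) − E(HS) = 4734 − (-7476) = 12210 cm⁻¹.

12210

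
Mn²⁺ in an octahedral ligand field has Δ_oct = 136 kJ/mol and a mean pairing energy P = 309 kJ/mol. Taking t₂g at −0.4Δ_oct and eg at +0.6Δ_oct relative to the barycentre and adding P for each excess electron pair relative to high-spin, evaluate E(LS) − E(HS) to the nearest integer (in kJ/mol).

346

Mn²⁺: group 7, so d-count = 7 − 2 = 5.
In the high-spin limit (t₂g³ eg²) the orbital term is 0.0Δ_oct = 0 kJ/mol, with no excess pairing.
Low-spin: t₂g⁵ eg⁰, orbital CFSE = -2.0Δ_oct = -272 kJ/mol; plus 2 excess pairs × P = +618 kJ/mol; total 346 kJ/mol.
Thus E(LS) − E(HS) = 346 kJ/mol.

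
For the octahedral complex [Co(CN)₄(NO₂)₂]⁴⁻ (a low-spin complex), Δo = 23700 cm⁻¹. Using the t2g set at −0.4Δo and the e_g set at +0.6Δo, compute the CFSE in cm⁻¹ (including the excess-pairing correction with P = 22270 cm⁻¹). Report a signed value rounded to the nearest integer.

Ligand charges: 4×(-1) from CN⁻ and 2×(-1) from NO₂⁻ sum to -6; with overall charge -4, Co is +2.
Group 9 minus oxidation state +2 gives a d⁷ configuration for Co²⁺.
Configuration: t2g^6 e_g^1.
Orbital CFSE = 6(-0.4) + 1(0.6) = -1.8Δo = -1.8 × 23700 = -42660 cm⁻¹.
Relative to high-spin t2g^5 e_g^2 (2 paired), the low-spin configuration has 1 additional pair, contributing +1 × 22270 = +22270 cm⁻¹.
Combining: -42660 + 22270 = -20390 cm⁻¹.

-20390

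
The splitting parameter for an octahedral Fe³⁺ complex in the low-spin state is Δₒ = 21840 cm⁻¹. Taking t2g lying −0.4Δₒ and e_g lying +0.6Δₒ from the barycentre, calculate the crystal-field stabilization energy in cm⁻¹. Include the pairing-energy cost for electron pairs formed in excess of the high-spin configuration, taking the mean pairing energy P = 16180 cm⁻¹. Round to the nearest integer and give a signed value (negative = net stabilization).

-11320

Fe³⁺: group 8, so d-count = 8 − 3 = 5.
Electron filling gives t2g^5 e_g^0.
Orbital CFSE = 5(-0.4) + 0(0.6) = -2.0Δₒ = -2.0 × 21840 = -43680 cm⁻¹.
Relative to high-spin t2g^3 e_g^2 (0 paired), the low-spin configuration has 2 additional pairs, contributing +2 × 16180 = +32360 cm⁻¹.
Net CFSE = -43680 + 32360 = -11320 cm⁻¹.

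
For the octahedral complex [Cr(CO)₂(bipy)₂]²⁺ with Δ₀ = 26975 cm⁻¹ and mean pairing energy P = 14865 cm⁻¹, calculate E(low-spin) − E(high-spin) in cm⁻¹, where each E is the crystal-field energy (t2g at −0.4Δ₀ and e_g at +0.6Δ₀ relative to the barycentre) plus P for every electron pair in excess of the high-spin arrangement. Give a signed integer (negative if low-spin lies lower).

-12110

Ligand charges: 2×(+0) from CO and 2×(+0) from bipy sum to +0; with overall charge +2, Cr is +2.
Cr sits in group 6; removing 2 electrons leaves Cr²⁺ with 6 − 2 = 4 d electrons.
In the high-spin limit (t2g^3 e_g^1) the orbital term is -0.6Δ₀ = -16185 cm⁻¹, with no excess pairing.
Low-spin t2g^4 e_g^0 gives -1.6Δ₀ = -43160 cm⁻¹, but forming 1 extra pair costs 1P = 14865 cm⁻¹, so E(LS) = -43160 + 14865 = -28295 cm⁻¹.
E(LS) − E(HS) = -28295 − (-16185) = -12110 cm⁻¹.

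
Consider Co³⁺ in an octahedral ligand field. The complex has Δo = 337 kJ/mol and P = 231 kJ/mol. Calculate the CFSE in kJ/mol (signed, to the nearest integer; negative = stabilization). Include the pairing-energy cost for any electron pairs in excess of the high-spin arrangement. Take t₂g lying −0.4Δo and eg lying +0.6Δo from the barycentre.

-347

Group 9 minus oxidation state +3 gives a d⁶ configuration for Co³⁺.
With Δo > P the complex is low-spin.
Filling d⁶ accordingly: t₂g⁶ eg⁰.
Orbital CFSE = -2.4Δo = -2.4 × 337 = -809 kJ/mol.
Excess pairs vs high-spin: 3 − 1 = 2; pairing cost = +462 kJ/mol.
Net CFSE = -809 + 462 = -347 kJ/mol.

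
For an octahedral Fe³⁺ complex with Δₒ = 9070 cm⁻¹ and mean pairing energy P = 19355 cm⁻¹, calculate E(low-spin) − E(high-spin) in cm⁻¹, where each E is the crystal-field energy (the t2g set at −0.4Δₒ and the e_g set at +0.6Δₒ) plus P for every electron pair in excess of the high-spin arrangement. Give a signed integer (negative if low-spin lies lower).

20570

Fe³⁺: group 8, so d-count = 8 − 3 = 5.
High-spin d⁵ fills as t2g^3 e_g^2 with CFSE 3(−0.4) + 2(+0.6) = 0.0Δₒ = 0 cm⁻¹.
Low-spin t2g^5 e_g^0 gives -2.0Δₒ = -18140 cm⁻¹, but forming 2 extra pairs costs 2P = 38710 cm⁻¹, so E(LS) = -18140 + 38710 = 20570 cm⁻¹.
E(LS) − E(HS) = 20570 − (0) = 20570 cm⁻¹.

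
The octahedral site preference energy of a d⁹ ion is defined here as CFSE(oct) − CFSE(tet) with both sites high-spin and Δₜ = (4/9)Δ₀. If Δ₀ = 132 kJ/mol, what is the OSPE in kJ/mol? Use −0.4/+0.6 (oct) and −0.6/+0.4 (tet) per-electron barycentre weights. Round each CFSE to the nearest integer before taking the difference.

-56

Octahedral high-spin t2g^6 e_g^3: CFSE = -0.6 × 132 = -79 kJ/mol.
Tetrahedral e^4 t2^5 gives -0.4Δₜ = -0.4 × (4/9) × 132 = -23 kJ/mol.
OSPE = CFSE(oct) − CFSE(tet) = -79 − (-23) = -56 kJ/mol.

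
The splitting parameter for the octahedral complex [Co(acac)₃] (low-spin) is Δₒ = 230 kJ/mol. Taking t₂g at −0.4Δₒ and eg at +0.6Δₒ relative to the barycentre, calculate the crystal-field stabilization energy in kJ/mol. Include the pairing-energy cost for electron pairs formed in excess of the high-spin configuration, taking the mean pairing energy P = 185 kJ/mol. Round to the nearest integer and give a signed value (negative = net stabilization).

-182

Each acac⁻ contributes -1; 3 × (-1) = -3. With overall charge +0, Co is in the +3 oxidation state.
Co³⁺: group 9, so d-count = 9 − 3 = 6.
Configuration: t₂g⁶ eg⁰.
The orbital stabilization is -2.4Δₒ = -2.4 × 230 = -552 kJ/mol.
High-spin d⁶ would be t₂g⁴ eg² with 1 pair; low-spin has 3, so 2 excess pairs cost +2P = +370 kJ/mol.
Overall CFSE = -552 + 370 = -182 kJ/mol.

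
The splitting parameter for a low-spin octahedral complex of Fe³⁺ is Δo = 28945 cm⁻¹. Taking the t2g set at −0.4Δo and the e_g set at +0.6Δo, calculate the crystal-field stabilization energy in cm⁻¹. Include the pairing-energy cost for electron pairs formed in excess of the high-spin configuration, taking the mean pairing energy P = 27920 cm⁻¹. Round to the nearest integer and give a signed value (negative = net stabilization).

-2050

Fe sits in group 8; removing 3 electrons leaves Fe³⁺ with 8 − 3 = 5 d electrons.
The d⁵ electrons fill as t2g^5 e_g^0.
The orbital stabilization is -2.0Δo = -2.0 × 28945 = -57890 cm⁻¹.
Relative to high-spin t2g^3 e_g^2 (0 paired), the low-spin configuration has 2 additional pairs, contributing +2 × 27920 = +55840 cm⁻¹.
Net CFSE = -57890 + 55840 = -2050 cm⁻¹.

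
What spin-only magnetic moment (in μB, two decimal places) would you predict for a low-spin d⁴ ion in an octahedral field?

Configuration: t₂g⁴ eg⁰ → 2 unpaired electrons.
μ(spin-only) = √[2(2+2)] = √8 ≈ 2.83 μB.

2.83 μB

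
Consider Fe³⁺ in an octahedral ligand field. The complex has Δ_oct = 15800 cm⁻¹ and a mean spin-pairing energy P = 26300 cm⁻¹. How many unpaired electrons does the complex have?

5

Fe³⁺: group 8, so d-count = 8 − 3 = 5.
Since Δ_oct = 15800 cm⁻¹ < P = 26300 cm⁻¹, the complex adopts the high-spin configuration.
Configuration: t₂g³ eg².
Unpaired electrons: 5.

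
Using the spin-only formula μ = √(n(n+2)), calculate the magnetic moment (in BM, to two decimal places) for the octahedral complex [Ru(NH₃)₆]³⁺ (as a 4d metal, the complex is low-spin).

1.73 BM

NH₃ is neutral, so the +3 overall charge sits on Ru: oxidation state +3.
Ru³⁺: group 8, so d-count = 8 − 3 = 5.
Configuration: t₂g⁵ eg⁰ → 1 unpaired electron.
μ(spin-only) = √[1(1+2)] = √3 ≈ 1.73 BM.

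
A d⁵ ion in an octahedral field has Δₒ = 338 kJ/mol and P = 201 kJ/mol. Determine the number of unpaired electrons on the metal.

1

With Δₒ > P the complex is low-spin.
That gives t2g^5 e_g^0.
Unpaired electrons: 1.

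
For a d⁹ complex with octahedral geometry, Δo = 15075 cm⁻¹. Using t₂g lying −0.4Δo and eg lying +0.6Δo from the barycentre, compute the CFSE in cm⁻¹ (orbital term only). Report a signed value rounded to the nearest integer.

Electron filling gives t₂g⁶ eg³.
CFSE(orbital) = 6×(-0.4Δo) + 3×(0.6Δo) = -0.6Δo; with Δo = 15075 cm⁻¹ that is -9045 cm⁻¹.

-9045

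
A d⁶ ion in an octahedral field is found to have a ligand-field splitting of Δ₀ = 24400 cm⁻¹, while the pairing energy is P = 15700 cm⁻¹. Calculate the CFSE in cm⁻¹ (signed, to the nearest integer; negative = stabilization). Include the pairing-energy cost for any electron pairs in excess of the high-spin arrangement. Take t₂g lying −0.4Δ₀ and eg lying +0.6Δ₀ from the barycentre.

-27160

Δ₀ > P, so pairing is preferred: the ground state is low-spin.
That gives t₂g⁶ eg⁰.
Orbital CFSE = -2.4Δ₀ = -2.4 × 24400 = -58560 cm⁻¹.
Excess pairs vs high-spin: 3 − 1 = 2; pairing cost = +31400 cm⁻¹.
Net CFSE = -58560 + 31400 = -27160 cm⁻¹.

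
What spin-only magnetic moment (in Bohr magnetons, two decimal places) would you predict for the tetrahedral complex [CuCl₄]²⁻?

1.73 Bohr magnetons

Each Cl⁻ contributes -1; 4 × (-1) = -4. With overall charge -2, Cu is in the +2 oxidation state.
Cu²⁺: group 11, so d-count = 11 − 2 = 9.
Tetrahedral splitting is small, so the complex is high-spin.
Configuration: e^4 t2^5 → 1 unpaired electron.
μ(spin-only) = √[1(1+2)] = √3 ≈ 1.73 Bohr magnetons.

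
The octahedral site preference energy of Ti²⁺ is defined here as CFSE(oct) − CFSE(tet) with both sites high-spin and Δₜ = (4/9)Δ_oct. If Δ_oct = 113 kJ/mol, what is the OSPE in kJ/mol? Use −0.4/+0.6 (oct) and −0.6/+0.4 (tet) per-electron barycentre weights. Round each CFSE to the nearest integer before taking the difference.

-30

Ti sits in group 4; removing 2 electrons leaves Ti²⁺ with 4 − 2 = 2 d electrons.
In an octahedral site d² (HS) is t2g^2 e_g^0, giving CFSE(oct) = -0.8Δ_oct = -90 kJ/mol.
In a tetrahedral site the filling is e^2 t2^0: CFSE(tet) = -1.2Δₜ = -1.2 × (4/9)(113) = -60 kJ/mol.
OSPE = CFSE(oct) − CFSE(tet) = -90 − (-60) = -30 kJ/mol.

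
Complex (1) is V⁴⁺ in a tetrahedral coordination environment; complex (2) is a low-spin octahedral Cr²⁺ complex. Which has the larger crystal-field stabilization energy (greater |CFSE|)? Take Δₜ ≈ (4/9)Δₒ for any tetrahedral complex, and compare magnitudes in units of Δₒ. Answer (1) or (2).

(2)

(1): V sits in group 5; removing 4 electrons leaves V⁴⁺ with 5 − 4 = 1 d electrons; Tetrahedral splitting is small, so the complex is high-spin; e^1 t2^0, CFSE = -0.6Δₜ ≈ -0.27Δₒ.
(2): Group 6 minus oxidation state +2 gives a d⁴ configuration for Cr²⁺; t2g^4 e_g^0, CFSE = -1.6Δₒ.
So (2) has the larger |CFSE|.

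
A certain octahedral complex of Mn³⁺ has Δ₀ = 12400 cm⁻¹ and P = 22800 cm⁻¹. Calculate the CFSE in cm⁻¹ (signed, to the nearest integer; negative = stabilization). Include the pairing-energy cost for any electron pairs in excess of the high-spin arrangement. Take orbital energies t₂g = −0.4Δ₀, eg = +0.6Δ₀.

Mn is in group 7, so Mn³⁺ is d⁴ (7 − 3 = 4).
Here Δ₀ < P (12400 < 22800), so the high-spin state is favoured.
Filling d⁴ accordingly: t₂g³ eg¹.
Orbital CFSE = -0.6Δ₀ = -0.6 × 12400 = -7440 cm⁻¹.
High-spin has no excess pairs, so no pairing correction applies.

-7440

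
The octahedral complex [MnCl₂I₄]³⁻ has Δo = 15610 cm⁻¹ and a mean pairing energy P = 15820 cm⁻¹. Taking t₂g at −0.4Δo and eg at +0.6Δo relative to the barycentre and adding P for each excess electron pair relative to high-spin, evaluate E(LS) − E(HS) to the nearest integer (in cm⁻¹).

Ligand charges: 2×(-1) from Cl⁻ and 4×(-1) from I⁻ sum to -6; with overall charge -3, Mn is +3.
Mn sits in group 7; removing 3 electrons leaves Mn³⁺ with 7 − 3 = 4 d electrons.
In the high-spin limit (t₂g³ eg¹) the orbital term is -0.6Δo = -9366 cm⁻¹, with no excess pairing.
Low-spin t₂g⁴ eg⁰ gives -1.6Δo = -24976 cm⁻¹, but forming 1 extra pair costs 1P = 15820 cm⁻¹, so E(LS) = -24976 + 15820 = -9156 cm⁻¹.
E(LS) − E(HS) = -9156 − (-9366) = 210 cm⁻¹.

210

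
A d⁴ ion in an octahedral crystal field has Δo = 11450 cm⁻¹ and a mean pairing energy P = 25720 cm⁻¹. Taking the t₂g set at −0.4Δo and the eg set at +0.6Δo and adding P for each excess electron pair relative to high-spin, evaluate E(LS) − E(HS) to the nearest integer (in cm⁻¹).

14270

High-spin: t₂g³ eg¹, CFSE = -0.6Δo = -6870 cm⁻¹.
For low-spin the configuration is t₂g⁴ eg⁰: orbital energy -1.6 × 11450 = -18320 cm⁻¹, and 1 additional pair relative to high-spin adds 25720 cm⁻¹, giving 7400 cm⁻¹.
The difference is 7400 − (-6870) = 14270 cm⁻¹, so high-spin lies lower.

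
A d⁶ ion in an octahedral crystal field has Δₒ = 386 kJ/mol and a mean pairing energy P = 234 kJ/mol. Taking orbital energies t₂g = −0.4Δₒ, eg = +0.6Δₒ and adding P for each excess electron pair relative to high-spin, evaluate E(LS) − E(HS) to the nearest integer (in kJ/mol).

High-spin d⁶ fills as t₂g⁴ eg² with CFSE 4(−0.4) + 2(+0.6) = -0.4Δₒ = -154 kJ/mol.
Low-spin: t₂g⁶ eg⁰, orbital CFSE = -2.4Δₒ = -926 kJ/mol; plus 2 excess pairs × P = +468 kJ/mol; total -458 kJ/mol.
The difference is -458 − (-154) = -304 kJ/mol, so low-spin lies lower.

-304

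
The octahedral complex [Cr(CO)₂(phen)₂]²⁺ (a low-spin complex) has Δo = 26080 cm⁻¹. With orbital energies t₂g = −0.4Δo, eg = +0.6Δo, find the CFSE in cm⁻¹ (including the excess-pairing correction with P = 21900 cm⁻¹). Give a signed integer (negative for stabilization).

Ligand charges: 2×(+0) from CO and 2×(+0) from phen sum to +0; with overall charge +2, Cr is +2.
Cr sits in group 6; removing 2 electrons leaves Cr²⁺ with 6 − 2 = 4 d electrons.
Configuration: t₂g⁴ eg⁰.
The orbital stabilization is -1.6Δo = -1.6 × 26080 = -41728 cm⁻¹.
High-spin d⁴ would be t₂g³ eg¹ with 0 pairs; low-spin has 1, so 1 excess pair costs +1P = +21900 cm⁻¹.
Overall CFSE = -41728 + 21900 = -19828 cm⁻¹.

-19828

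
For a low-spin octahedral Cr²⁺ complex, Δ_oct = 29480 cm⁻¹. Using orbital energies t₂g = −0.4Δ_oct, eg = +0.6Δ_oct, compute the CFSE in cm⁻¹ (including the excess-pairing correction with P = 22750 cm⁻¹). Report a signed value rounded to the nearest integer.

Cr sits in group 6; removing 2 electrons leaves Cr²⁺ with 6 − 2 = 4 d electrons.
Configuration: t₂g⁴ eg⁰.
CFSE(orbital) = 4×(-0.4Δ_oct) + 0×(0.6Δ_oct) = -1.6Δ_oct; with Δ_oct = 29480 cm⁻¹ that is -47168 cm⁻¹.
Pairing penalty: 1 pair vs 0 in the high-spin reference → 1 extra × P = 22750 cm⁻¹.
Overall CFSE = -47168 + 22750 = -24418 cm⁻¹.

-24418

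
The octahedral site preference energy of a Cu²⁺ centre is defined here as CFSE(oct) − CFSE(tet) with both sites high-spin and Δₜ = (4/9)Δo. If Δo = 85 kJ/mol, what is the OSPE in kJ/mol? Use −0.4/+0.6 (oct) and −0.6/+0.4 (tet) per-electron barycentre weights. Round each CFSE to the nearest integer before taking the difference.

Group 11 minus oxidation state +2 gives a d⁹ configuration for Cu²⁺.
Octahedral (high-spin): t2g^6 e_g^3, CFSE = 6(−0.4) + 3(+0.6) = -0.6Δo = -0.6 × 85 = -51 kJ/mol.
In a tetrahedral site the filling is e^4 t2^5: CFSE(tet) = -0.4Δₜ = -0.4 × (4/9)(85) = -15 kJ/mol.
Subtracting, OSPE = -51 − (-15) = -36 kJ/mol.

-36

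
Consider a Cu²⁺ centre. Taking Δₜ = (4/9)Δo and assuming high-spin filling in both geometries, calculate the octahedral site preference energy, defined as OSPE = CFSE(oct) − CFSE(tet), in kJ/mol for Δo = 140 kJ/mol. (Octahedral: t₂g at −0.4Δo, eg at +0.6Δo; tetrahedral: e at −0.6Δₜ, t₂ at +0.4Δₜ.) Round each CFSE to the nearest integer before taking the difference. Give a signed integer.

-59

Cu²⁺: group 11, so d-count = 11 − 2 = 9.
Octahedral high-spin t₂g⁶ eg³: CFSE = -0.6 × 140 = -84 kJ/mol.
Tetrahedral: e⁴ t₂⁵, CFSE = 4(−0.6) + 5(+0.4) = -0.4Δₜ = -0.4 × (4/9) × 140 = -25 kJ/mol.
Subtracting, OSPE = -84 − (-25) = -59 kJ/mol.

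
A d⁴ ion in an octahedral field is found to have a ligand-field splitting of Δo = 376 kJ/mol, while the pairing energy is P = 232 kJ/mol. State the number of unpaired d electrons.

Here Δo > P (376 > 232), so the low-spin state is favoured.
Filling d⁴ accordingly: t₂g⁴ eg⁰.
Unpaired electrons: 2.

2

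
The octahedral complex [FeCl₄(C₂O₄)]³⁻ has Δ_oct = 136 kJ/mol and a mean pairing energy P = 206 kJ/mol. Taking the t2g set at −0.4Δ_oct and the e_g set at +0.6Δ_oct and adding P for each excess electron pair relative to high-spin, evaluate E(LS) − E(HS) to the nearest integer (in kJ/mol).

140

Ligand charges: 4×(-1) from Cl⁻ and 1×(-2) from C₂O₄²⁻ sum to -6; with overall charge -3, Fe is +3.
Group 8 minus oxidation state +3 gives a d⁵ configuration for Fe³⁺.
In the high-spin limit (t2g^3 e_g^2) the orbital term is 0.0Δ_oct = 0 kJ/mol, with no excess pairing.
For low-spin the configuration is t2g^5 e_g^0: orbital energy -2.0 × 136 = -272 kJ/mol, and 2 additional pairs relative to high-spin add 412 kJ/mol, giving 140 kJ/mol.
The difference is 140 − (0) = 140 kJ/mol, so high-spin lies lower.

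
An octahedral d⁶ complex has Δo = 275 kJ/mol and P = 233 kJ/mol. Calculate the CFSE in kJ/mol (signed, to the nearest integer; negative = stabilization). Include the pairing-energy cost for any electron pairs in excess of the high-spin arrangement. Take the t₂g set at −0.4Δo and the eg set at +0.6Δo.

-194

Here Δo > P (275 > 233), so the low-spin state is favoured.
That gives t₂g⁶ eg⁰.
Orbital CFSE = -2.4Δo = -2.4 × 275 = -660 kJ/mol.
Excess pairs vs high-spin: 3 − 1 = 2; pairing cost = +466 kJ/mol.
Net CFSE = -660 + 466 = -194 kJ/mol.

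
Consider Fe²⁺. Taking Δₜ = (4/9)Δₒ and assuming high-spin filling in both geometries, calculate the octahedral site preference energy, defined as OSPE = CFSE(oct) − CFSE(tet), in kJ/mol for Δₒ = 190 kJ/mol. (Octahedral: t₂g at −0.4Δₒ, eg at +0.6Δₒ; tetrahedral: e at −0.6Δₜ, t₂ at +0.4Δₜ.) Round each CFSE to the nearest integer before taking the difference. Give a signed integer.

Fe sits in group 8; removing 2 electrons leaves Fe²⁺ with 8 − 2 = 6 d electrons.
Octahedral high-spin t₂g⁴ eg²: CFSE = -0.4 × 190 = -76 kJ/mol.
Tetrahedral: e³ t₂³, CFSE = 3(−0.6) + 3(+0.4) = -0.6Δₜ = -0.6 × (4/9) × 190 = -51 kJ/mol.
Subtracting, OSPE = -76 − (-51) = -25 kJ/mol.

-25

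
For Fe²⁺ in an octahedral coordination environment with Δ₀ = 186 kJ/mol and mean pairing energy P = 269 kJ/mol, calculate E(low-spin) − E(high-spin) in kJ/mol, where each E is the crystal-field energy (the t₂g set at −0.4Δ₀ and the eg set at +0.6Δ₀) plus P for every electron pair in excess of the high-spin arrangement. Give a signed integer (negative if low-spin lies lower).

Fe is in group 8, so Fe²⁺ is d⁶ (8 − 2 = 6).
High-spin d⁶ fills as t₂g⁴ eg² with CFSE 4(−0.4) + 2(+0.6) = -0.4Δ₀ = -74 kJ/mol.
Low-spin: t₂g⁶ eg⁰, orbital CFSE = -2.4Δ₀ = -446 kJ/mol; plus 2 excess pairs × P = +538 kJ/mol; total 92 kJ/mol.
Thus E(LS) − E(HS) = 166 kJ/mol.

166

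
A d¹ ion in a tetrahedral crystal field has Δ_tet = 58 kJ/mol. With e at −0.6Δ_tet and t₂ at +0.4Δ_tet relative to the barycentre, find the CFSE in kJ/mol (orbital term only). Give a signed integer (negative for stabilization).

Tetrahedral splitting is small, so the complex is high-spin.
The d¹ electrons fill as e¹ t₂⁰.
Orbital CFSE = 1(-0.6) + 0(0.4) = -0.6Δ_tet = -0.6 × 58 = -35 kJ/mol.

-35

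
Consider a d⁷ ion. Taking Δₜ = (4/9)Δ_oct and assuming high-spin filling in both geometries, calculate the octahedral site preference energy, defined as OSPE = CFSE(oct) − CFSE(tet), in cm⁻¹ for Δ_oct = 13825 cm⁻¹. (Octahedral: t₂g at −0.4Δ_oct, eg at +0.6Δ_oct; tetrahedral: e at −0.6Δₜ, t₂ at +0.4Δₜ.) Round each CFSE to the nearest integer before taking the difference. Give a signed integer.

-3687

Octahedral high-spin t2g^5 e_g^2: CFSE = -0.8 × 13825 = -11060 cm⁻¹.
In a tetrahedral site the filling is e^4 t2^3: CFSE(tet) = -1.2Δₜ = -1.2 × (4/9)(13825) = -7373 cm⁻¹.
OSPE = CFSE(oct) − CFSE(tet) = -11060 − (-7373) = -3687 cm⁻¹.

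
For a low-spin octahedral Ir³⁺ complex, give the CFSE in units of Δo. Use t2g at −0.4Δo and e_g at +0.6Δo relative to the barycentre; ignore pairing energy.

Ir is in group 9, so Ir³⁺ is d⁶ (9 − 3 = 6).
Configuration: t2g^6 e_g^0.
CFSE = 6(-0.4Δo) + 0(0.6Δo) = -2.4Δo + 0.0Δo = -2.4Δo.

-2.4 Δo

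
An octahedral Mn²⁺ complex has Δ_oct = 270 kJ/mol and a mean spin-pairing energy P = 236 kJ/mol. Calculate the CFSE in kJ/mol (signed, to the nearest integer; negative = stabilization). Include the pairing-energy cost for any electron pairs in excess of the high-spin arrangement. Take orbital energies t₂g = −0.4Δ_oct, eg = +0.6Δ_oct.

-68

Group 7 minus oxidation state +2 gives a d⁵ configuration for Mn²⁺.
Here Δ_oct > P (270 > 236), so the low-spin state is favoured.
Configuration: t₂g⁵ eg⁰.
Orbital CFSE = -2.0Δ_oct = -2.0 × 270 = -540 kJ/mol.
Excess pairs vs high-spin: 2 − 0 = 2; pairing cost = +472 kJ/mol.
Net CFSE = -540 + 472 = -68 kJ/mol.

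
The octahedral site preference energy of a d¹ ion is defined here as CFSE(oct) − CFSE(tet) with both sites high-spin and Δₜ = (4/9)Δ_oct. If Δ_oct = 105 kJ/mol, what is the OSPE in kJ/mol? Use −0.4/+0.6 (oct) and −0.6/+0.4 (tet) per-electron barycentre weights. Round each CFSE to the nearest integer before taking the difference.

Octahedral (high-spin): t2g^1 e_g^0, CFSE = 1(−0.4) + 0(+0.6) = -0.4Δ_oct = -0.4 × 105 = -42 kJ/mol.
Tetrahedral: e^1 t2^0, CFSE = 1(−0.6) + 0(+0.4) = -0.6Δₜ = -0.6 × (4/9) × 105 = -28 kJ/mol.
OSPE = -42 − (-28) = -14 kJ/mol.

-14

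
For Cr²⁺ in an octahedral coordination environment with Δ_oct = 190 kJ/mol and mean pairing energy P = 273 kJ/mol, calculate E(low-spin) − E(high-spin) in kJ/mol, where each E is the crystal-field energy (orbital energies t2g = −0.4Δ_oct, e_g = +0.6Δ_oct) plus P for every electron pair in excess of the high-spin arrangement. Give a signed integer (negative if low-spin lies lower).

83

Group 6 minus oxidation state +2 gives a d⁴ configuration for Cr²⁺.
High-spin: t2g^3 e_g^1, CFSE = -0.6Δ_oct = -114 kJ/mol.
For low-spin the configuration is t2g^4 e_g^0: orbital energy -1.6 × 190 = -304 kJ/mol, and 1 additional pair relative to high-spin adds 273 kJ/mol, giving -31 kJ/mol.
Thus E(LS) − E(HS) = 83 kJ/mol.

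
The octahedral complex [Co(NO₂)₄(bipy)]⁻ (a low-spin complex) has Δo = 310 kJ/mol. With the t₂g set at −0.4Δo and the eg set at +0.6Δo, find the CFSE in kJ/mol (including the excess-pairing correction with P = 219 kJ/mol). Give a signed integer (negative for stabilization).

Ligand charges: 4×(-1) from NO₂⁻ and 1×(+0) from bipy sum to -4; with overall charge -1, Co is +3.
Group 9 minus oxidation state +3 gives a d⁶ configuration for Co³⁺.
Configuration: t₂g⁶ eg⁰.
The orbital stabilization is -2.4Δo = -2.4 × 310 = -744 kJ/mol.
Relative to high-spin t₂g⁴ eg² (1 paired), the low-spin configuration has 2 additional pairs, contributing +2 × 219 = +438 kJ/mol.
Combining: -744 + 438 = -306 kJ/mol.

-306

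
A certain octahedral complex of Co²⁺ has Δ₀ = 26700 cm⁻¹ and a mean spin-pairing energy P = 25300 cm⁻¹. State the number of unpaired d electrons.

1

Group 9 minus oxidation state +2 gives a d⁷ configuration for Co²⁺.
With Δ₀ > P the complex is low-spin.
Filling d⁷ accordingly: t2g^6 e_g^1.
Unpaired electrons: 1.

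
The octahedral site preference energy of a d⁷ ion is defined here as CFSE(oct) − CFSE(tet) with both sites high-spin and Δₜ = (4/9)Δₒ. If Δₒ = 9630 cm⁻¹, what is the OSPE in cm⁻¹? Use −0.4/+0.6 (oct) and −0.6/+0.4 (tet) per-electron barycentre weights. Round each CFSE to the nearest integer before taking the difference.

Octahedral high-spin t2g^5 e_g^2: CFSE = -0.8 × 9630 = -7704 cm⁻¹.
Tetrahedral e^4 t2^3 gives -1.2Δₜ = -1.2 × (4/9) × 9630 = -5136 cm⁻¹.
OSPE = -7704 − (-5136) = -2568 cm⁻¹.

-2568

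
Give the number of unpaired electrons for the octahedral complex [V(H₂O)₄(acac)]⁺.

Ligand charges: 4×(+0) from H₂O and 1×(-1) from acac⁻ sum to -1; with overall charge +1, V is +2.
V sits in group 5; removing 2 electrons leaves V²⁺ with 5 − 2 = 3 d electrons.
Configuration: t2g^3 e_g^0, giving 3 unpaired electrons.

3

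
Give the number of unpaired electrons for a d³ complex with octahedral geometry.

Configuration: t₂g³ eg⁰, giving 3 unpaired electrons.

3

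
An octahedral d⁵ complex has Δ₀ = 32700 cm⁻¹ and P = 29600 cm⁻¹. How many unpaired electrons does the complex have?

Here Δ₀ > P (32700 > 29600), so the low-spin state is favoured.
That gives t2g^5 e_g^0.
Unpaired electrons: 1.

1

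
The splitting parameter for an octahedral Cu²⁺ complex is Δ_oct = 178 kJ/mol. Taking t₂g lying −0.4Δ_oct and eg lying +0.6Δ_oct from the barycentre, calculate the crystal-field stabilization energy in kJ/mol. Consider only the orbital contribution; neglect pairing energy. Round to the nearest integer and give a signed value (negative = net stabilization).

Group 11 minus oxidation state +2 gives a d⁹ configuration for Cu²⁺.
For octahedral d⁹ the high- and low-spin configurations coincide.
Configuration: t₂g⁶ eg³.
Orbital CFSE = 6(-0.4) + 3(0.6) = -0.6Δ_oct = -0.6 × 178 = -107 kJ/mol.

-107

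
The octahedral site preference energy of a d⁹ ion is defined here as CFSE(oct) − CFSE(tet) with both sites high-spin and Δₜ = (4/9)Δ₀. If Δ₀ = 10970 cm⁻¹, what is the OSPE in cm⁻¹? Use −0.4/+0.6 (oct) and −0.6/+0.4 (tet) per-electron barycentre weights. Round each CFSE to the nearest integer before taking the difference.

-4632

In an octahedral site d⁹ (HS) is t₂g⁶ eg³, giving CFSE(oct) = -0.6Δ₀ = -6582 cm⁻¹.
In a tetrahedral site the filling is e⁴ t₂⁵: CFSE(tet) = -0.4Δₜ = -0.4 × (4/9)(10970) = -1950 cm⁻¹.
OSPE = CFSE(oct) − CFSE(tet) = -6582 − (-1950) = -4632 cm⁻¹.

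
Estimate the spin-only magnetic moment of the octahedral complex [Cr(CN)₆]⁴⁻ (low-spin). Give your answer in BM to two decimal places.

2.83 BM

Each CN⁻ contributes -1; 6 × (-1) = -6. With overall charge -4, Cr is in the +2 oxidation state.
Cr²⁺: group 6, so d-count = 6 − 2 = 4.
Configuration: t2g^4 e_g^0 → 2 unpaired electrons.
μ(spin-only) = √[2(2+2)] = √8 ≈ 2.83 BM.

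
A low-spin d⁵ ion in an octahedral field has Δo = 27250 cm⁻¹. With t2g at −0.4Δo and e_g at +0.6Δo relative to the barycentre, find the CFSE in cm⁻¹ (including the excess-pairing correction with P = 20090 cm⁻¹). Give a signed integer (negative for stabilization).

-14320

The d⁵ electrons fill as t2g^5 e_g^0.
The orbital stabilization is -2.0Δo = -2.0 × 27250 = -54500 cm⁻¹.
Relative to high-spin t2g^3 e_g^2 (0 paired), the low-spin configuration has 2 additional pairs, contributing +2 × 20090 = +40180 cm⁻¹.
Net CFSE = -54500 + 40180 = -14320 cm⁻¹.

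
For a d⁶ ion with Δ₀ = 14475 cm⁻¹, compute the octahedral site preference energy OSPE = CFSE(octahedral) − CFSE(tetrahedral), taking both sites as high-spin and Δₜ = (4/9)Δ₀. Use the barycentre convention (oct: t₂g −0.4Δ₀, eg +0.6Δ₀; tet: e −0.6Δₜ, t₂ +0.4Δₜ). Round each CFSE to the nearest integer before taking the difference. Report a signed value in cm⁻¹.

-1930

In an octahedral site d⁶ (HS) is t₂g⁴ eg², giving CFSE(oct) = -0.4Δ₀ = -5790 cm⁻¹.
Tetrahedral: e³ t₂³, CFSE = 3(−0.6) + 3(+0.4) = -0.6Δₜ = -0.6 × (4/9) × 14475 = -3860 cm⁻¹.
OSPE = CFSE(oct) − CFSE(tet) = -5790 − (-3860) = -1930 cm⁻¹.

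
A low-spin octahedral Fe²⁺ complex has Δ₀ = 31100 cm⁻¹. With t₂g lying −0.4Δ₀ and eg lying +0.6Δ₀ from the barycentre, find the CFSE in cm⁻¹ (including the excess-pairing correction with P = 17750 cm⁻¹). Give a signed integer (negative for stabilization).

Group 8 minus oxidation state +2 gives a d⁶ configuration for Fe²⁺.
The d⁶ electrons fill as t₂g⁶ eg⁰.
Orbital CFSE = 6(-0.4) + 0(0.6) = -2.4Δ₀ = -2.4 × 31100 = -74640 cm⁻¹.
Relative to high-spin t₂g⁴ eg² (1 paired), the low-spin configuration has 2 additional pairs, contributing +2 × 17750 = +35500 cm⁻¹.
Combining: -74640 + 35500 = -39140 cm⁻¹.

-39140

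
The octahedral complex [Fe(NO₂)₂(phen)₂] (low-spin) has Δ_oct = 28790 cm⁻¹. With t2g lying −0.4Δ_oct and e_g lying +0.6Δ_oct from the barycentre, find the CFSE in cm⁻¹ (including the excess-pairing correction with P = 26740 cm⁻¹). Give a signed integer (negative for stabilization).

-15616

Ligand charges: 2×(-1) from NO₂⁻ and 2×(+0) from phen sum to -2; with overall charge +0, Fe is +2.
Fe is in group 8, so Fe²⁺ is d⁶ (8 − 2 = 6).
The d⁶ electrons fill as t2g^6 e_g^0.
CFSE(orbital) = 6×(-0.4Δ_oct) + 0×(0.6Δ_oct) = -2.4Δ_oct; with Δ_oct = 28790 cm⁻¹ that is -69096 cm⁻¹.
High-spin d⁶ would be t2g^4 e_g^2 with 1 pair; low-spin has 3, so 2 excess pairs cost +2P = +53480 cm⁻¹.
Combining: -69096 + 53480 = -15616 cm⁻¹.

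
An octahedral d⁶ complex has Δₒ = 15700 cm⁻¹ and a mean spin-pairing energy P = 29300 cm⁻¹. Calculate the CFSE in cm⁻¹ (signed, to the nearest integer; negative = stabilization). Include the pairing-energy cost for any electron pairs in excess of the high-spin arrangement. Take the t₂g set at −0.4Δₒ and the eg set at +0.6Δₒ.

With Δₒ < P the complex is high-spin.
Filling d⁶ accordingly: t₂g⁴ eg².
Orbital CFSE = -0.4Δₒ = -0.4 × 15700 = -6280 cm⁻¹.
High-spin has no excess pairs, so no pairing correction applies.

-6280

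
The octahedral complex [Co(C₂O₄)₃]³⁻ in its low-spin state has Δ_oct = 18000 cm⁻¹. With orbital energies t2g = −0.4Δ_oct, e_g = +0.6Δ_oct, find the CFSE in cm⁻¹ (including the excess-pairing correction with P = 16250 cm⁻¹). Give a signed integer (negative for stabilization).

Each C₂O₄²⁻ contributes -2; 3 × (-2) = -6. With overall charge -3, Co is in the +3 oxidation state.
Co³⁺: group 9, so d-count = 9 − 3 = 6.
The d⁶ electrons fill as t2g^6 e_g^0.
CFSE(orbital) = 6×(-0.4Δ_oct) + 0×(0.6Δ_oct) = -2.4Δ_oct; with Δ_oct = 18000 cm⁻¹ that is -43200 cm⁻¹.
High-spin d⁶ would be t2g^4 e_g^2 with 1 pair; low-spin has 3, so 2 excess pairs cost +2P = +32500 cm⁻¹.
Combining: -43200 + 32500 = -10700 cm⁻¹.

-10700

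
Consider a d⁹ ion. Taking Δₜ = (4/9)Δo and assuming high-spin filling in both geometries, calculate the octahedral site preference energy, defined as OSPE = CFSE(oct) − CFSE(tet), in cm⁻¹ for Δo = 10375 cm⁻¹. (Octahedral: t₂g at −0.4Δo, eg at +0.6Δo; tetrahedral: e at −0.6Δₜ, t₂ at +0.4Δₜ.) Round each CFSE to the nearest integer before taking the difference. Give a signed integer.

Octahedral (high-spin): t2g^6 e_g^3, CFSE = 6(−0.4) + 3(+0.6) = -0.6Δo = -0.6 × 10375 = -6225 cm⁻¹.
In a tetrahedral site the filling is e^4 t2^5: CFSE(tet) = -0.4Δₜ = -0.4 × (4/9)(10375) = -1844 cm⁻¹.
OSPE = CFSE(oct) − CFSE(tet) = -6225 − (-1844) = -4381 cm⁻¹.

-4381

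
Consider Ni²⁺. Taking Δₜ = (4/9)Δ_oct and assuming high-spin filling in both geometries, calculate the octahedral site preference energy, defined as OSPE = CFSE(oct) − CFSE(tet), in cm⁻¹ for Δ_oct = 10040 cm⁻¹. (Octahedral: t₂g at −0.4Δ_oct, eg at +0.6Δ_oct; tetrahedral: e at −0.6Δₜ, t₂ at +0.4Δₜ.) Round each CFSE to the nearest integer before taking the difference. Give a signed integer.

Ni sits in group 10; removing 2 electrons leaves Ni²⁺ with 10 − 2 = 8 d electrons.
In an octahedral site d⁸ (HS) is t2g^6 e_g^2, giving CFSE(oct) = -1.2Δ_oct = -12048 cm⁻¹.
Tetrahedral: e^4 t2^4, CFSE = 4(−0.6) + 4(+0.4) = -0.8Δₜ = -0.8 × (4/9) × 10040 = -3570 cm⁻¹.
OSPE = -12048 − (-3570) = -8478 cm⁻¹.

-8478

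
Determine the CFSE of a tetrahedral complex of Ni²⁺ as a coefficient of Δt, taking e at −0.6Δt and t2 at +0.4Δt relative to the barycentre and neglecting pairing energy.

-0.8 Δt

Ni²⁺: group 10, so d-count = 10 − 2 = 8.
With tetrahedral geometry the complex is necessarily high-spin.
Configuration: e^4 t2^4.
CFSE = 4(-0.6Δt) + 4(0.4Δt) = -2.4Δt + 1.6Δt = -0.8Δt.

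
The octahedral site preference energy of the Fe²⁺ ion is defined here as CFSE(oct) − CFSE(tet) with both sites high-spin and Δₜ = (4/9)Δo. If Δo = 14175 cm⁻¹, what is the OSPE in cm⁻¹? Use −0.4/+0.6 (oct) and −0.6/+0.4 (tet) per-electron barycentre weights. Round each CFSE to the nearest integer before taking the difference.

-1890

Fe sits in group 8; removing 2 electrons leaves Fe²⁺ with 8 − 2 = 6 d electrons.
Octahedral high-spin t2g^4 e_g^2: CFSE = -0.4 × 14175 = -5670 cm⁻¹.
In a tetrahedral site the filling is e^3 t2^3: CFSE(tet) = -0.6Δₜ = -0.6 × (4/9)(14175) = -3780 cm⁻¹.
Subtracting, OSPE = -5670 − (-3780) = -1890 cm⁻¹.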